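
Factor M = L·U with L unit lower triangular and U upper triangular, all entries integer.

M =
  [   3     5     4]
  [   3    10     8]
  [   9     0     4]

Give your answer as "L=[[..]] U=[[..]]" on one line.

  row1 -= 1·row0 → [0,5,4]
  row2 -= 3·row0 → [0,-15,-8]
  row2 -= -3·row1 → [0,0,4]

L=[[1,0,0],[1,1,0],[3,-3,1]] U=[[3,5,4],[0,5,4],[0,0,4]]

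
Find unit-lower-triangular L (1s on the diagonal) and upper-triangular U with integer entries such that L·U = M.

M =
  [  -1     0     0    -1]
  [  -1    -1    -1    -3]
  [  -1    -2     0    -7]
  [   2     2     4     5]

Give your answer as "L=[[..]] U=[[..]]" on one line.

L=[[1,0,0,0],[1,1,0,0],[1,2,1,0],[-2,-2,1,1]] U=[[-1,0,0,-1],[0,-1,-1,-2],[0,0,2,-2],[0,0,0,1]]

  r1 -= 1·r0 → [0,-1,-1,-2]
  r2 -= 1·r0 → [0,-2,0,-6]
  r3 -= -2·r0 → [0,2,4,3]
  r2 -= 2·r1 → [0,0,2,-2]
  r3 -= -2·r1 → [0,0,2,-1]
  r3 -= 1·r2 → [0,0,0,1]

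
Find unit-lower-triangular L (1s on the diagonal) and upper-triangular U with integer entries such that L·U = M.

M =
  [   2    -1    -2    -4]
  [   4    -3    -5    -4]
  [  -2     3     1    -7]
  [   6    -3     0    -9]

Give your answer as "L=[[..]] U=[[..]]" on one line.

L=[[1,0,0,0],[2,1,0,0],[-1,-2,1,0],[3,0,-2,1]] U=[[2,-1,-2,-4],[0,-1,-1,4],[0,0,-3,-3],[0,0,0,-3]]

  r1 -= 2·r0 → [0,-1,-1,4]
  r2 -= -1·r0 → [0,2,-1,-11]
  r3 -= 3·r0 → [0,0,6,3]
  r2 -= -2·r1 → [0,0,-3,-3]
  r3 -= 0·r1 → [0,0,6,3]
  r3 -= -2·r2 → [0,0,0,-3]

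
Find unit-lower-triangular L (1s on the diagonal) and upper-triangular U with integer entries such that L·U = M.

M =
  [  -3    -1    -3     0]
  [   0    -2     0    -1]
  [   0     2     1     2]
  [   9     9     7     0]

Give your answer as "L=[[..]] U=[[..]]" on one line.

L=[[1,0,0,0],[0,1,0,0],[0,-1,1,0],[-3,-3,-2,1]] U=[[-3,-1,-3,0],[0,-2,0,-1],[0,0,1,1],[0,0,0,-1]]

  R1 -= 0·R0 → [0,-2,0,-1]
  R2 -= 0·R0 → [0,2,1,2]
  R3 -= -3·R0 → [0,6,-2,0]
  R2 -= -1·R1 → [0,0,1,1]
  R3 -= -3·R1 → [0,0,-2,-3]
  R3 -= -2·R2 → [0,0,0,-1]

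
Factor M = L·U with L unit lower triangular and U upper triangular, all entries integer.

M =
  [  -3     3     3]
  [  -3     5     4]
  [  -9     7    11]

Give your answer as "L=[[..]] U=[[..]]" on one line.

  R1 -= 1·R0 → [0,2,1]
  R2 -= 3·R0 → [0,-2,2]
  R2 -= -1·R1 → [0,0,3]

L=[[1,0,0],[1,1,0],[3,-1,1]] U=[[-3,3,3],[0,2,1],[0,0,3]]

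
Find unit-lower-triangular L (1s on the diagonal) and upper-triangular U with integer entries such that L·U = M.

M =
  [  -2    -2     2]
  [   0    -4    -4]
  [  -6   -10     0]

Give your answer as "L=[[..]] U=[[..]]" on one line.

  r1 -= 0·r0 → [0,-4,-4]
  r2 -= 3·r0 → [0,-4,-6]
  r2 -= 1·r1 → [0,0,-2]

L=[[1,0,0],[0,1,0],[3,1,1]] U=[[-2,-2,2],[0,-4,-4],[0,0,-2]]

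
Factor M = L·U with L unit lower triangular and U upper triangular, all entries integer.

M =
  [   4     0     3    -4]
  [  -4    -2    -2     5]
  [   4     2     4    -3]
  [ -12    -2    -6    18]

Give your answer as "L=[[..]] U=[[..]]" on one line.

  row1 -= -1·row0 → [0,-2,1,1]
  row2 -= 1·row0 → [0,2,1,1]
  row3 -= -3·row0 → [0,-2,3,6]
  row2 -= -1·row1 → [0,0,2,2]
  row3 -= 1·row1 → [0,0,2,5]
  row3 -= 1·row2 → [0,0,0,3]

L=[[1,0,0,0],[-1,1,0,0],[1,-1,1,0],[-3,1,1,1]] U=[[4,0,3,-4],[0,-2,1,1],[0,0,2,2],[0,0,0,3]]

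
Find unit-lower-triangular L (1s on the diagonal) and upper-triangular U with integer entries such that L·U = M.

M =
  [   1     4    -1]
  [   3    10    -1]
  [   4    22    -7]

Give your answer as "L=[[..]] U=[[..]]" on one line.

  R1 -= 3·R0 → [0,-2,2]
  R2 -= 4·R0 → [0,6,-3]
  R2 -= -3·R1 → [0,0,3]

L=[[1,0,0],[3,1,0],[4,-3,1]] U=[[1,4,-1],[0,-2,2],[0,0,3]]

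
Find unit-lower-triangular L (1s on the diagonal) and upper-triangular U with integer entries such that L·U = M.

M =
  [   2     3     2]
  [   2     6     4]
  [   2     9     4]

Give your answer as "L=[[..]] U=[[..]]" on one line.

L=[[1,0,0],[1,1,0],[1,2,1]] U=[[2,3,2],[0,3,2],[0,0,-2]]

  R1 -= 1·R0 → [0,3,2]
  R2 -= 1·R0 → [0,6,2]
  R2 -= 2·R1 → [0,0,-2]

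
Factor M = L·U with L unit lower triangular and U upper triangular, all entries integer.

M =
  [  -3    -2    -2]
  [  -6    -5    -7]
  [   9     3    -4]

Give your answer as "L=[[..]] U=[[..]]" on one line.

  row1 -= 2·row0 → [0,-1,-3]
  row2 -= -3·row0 → [0,-3,-10]
  row2 -= 3·row1 → [0,0,-1]

L=[[1,0,0],[2,1,0],[-3,3,1]] U=[[-3,-2,-2],[0,-1,-3],[0,0,-1]]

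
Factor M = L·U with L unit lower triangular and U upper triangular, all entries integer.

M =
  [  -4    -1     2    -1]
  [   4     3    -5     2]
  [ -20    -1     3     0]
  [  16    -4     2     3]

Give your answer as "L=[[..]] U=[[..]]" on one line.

L=[[1,0,0,0],[-1,1,0,0],[5,2,1,0],[-4,-4,2,1]] U=[[-4,-1,2,-1],[0,2,-3,1],[0,0,-1,3],[0,0,0,-3]]

  r1 -= -1·r0 → [0,2,-3,1]
  r2 -= 5·r0 → [0,4,-7,5]
  r3 -= -4·r0 → [0,-8,10,-1]
  r2 -= 2·r1 → [0,0,-1,3]
  r3 -= -4·r1 → [0,0,-2,3]
  r3 -= 2·r2 → [0,0,0,-3]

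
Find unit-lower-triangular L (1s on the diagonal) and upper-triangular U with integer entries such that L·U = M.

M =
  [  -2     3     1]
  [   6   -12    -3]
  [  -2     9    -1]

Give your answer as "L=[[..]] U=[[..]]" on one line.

  r1 -= -3·r0 → [0,-3,0]
  r2 -= 1·r0 → [0,6,-2]
  r2 -= -2·r1 → [0,0,-2]

L=[[1,0,0],[-3,1,0],[1,-2,1]] U=[[-2,3,1],[0,-3,0],[0,0,-2]]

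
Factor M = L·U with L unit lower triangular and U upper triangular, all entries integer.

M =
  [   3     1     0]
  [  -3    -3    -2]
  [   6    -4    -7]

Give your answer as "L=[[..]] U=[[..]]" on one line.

L=[[1,0,0],[-1,1,0],[2,3,1]] U=[[3,1,0],[0,-2,-2],[0,0,-1]]

  R1 -= -1·R0 → [0,-2,-2]
  R2 -= 2·R0 → [0,-6,-7]
  R2 -= 3·R1 → [0,0,-1]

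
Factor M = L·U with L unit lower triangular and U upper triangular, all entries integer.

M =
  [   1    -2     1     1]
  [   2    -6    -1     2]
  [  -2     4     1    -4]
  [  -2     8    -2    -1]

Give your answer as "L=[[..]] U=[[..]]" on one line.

  row1 -= 2·row0 → [0,-2,-3,0]
  row2 -= -2·row0 → [0,0,3,-2]
  row3 -= -2·row0 → [0,4,0,1]
  row2 -= 0·row1 → [0,0,3,-2]
  row3 -= -2·row1 → [0,0,-6,1]
  row3 -= -2·row2 → [0,0,0,-3]

L=[[1,0,0,0],[2,1,0,0],[-2,0,1,0],[-2,-2,-2,1]] U=[[1,-2,1,1],[0,-2,-3,0],[0,0,3,-2],[0,0,0,-3]]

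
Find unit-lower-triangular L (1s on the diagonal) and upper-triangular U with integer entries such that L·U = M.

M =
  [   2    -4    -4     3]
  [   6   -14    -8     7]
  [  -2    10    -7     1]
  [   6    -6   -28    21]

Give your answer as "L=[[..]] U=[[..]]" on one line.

  row1 -= 3·row0 → [0,-2,4,-2]
  row2 -= -1·row0 → [0,6,-11,4]
  row3 -= 3·row0 → [0,6,-16,12]
  row2 -= -3·row1 → [0,0,1,-2]
  row3 -= -3·row1 → [0,0,-4,6]
  row3 -= -4·row2 → [0,0,0,-2]

L=[[1,0,0,0],[3,1,0,0],[-1,-3,1,0],[3,-3,-4,1]] U=[[2,-4,-4,3],[0,-2,4,-2],[0,0,1,-2],[0,0,0,-2]]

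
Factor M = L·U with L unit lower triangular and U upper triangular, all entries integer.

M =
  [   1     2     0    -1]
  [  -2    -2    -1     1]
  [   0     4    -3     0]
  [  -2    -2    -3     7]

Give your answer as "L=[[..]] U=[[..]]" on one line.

  R1 -= -2·R0 → [0,2,-1,-1]
  R2 -= 0·R0 → [0,4,-3,0]
  R3 -= -2·R0 → [0,2,-3,5]
  R2 -= 2·R1 → [0,0,-1,2]
  R3 -= 1·R1 → [0,0,-2,6]
  R3 -= 2·R2 → [0,0,0,2]

L=[[1,0,0,0],[-2,1,0,0],[0,2,1,0],[-2,1,2,1]] U=[[1,2,0,-1],[0,2,-1,-1],[0,0,-1,2],[0,0,0,2]]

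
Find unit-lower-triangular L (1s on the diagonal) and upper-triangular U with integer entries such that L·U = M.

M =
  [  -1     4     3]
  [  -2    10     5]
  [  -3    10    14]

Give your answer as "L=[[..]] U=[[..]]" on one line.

L=[[1,0,0],[2,1,0],[3,-1,1]] U=[[-1,4,3],[0,2,-1],[0,0,4]]

  row1 -= 2·row0 → [0,2,-1]
  row2 -= 3·row0 → [0,-2,5]
  row2 -= -1·row1 → [0,0,4]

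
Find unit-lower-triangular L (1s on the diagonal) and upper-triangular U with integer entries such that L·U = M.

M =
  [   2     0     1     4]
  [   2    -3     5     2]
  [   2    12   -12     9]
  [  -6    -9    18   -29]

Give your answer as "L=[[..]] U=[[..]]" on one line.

L=[[1,0,0,0],[1,1,0,0],[1,-4,1,0],[-3,3,3,1]] U=[[2,0,1,4],[0,-3,4,-2],[0,0,3,-3],[0,0,0,-2]]

  row1 -= 1·row0 → [0,-3,4,-2]
  row2 -= 1·row0 → [0,12,-13,5]
  row3 -= -3·row0 → [0,-9,21,-17]
  row2 -= -4·row1 → [0,0,3,-3]
  row3 -= 3·row1 → [0,0,9,-11]
  row3 -= 3·row2 → [0,0,0,-2]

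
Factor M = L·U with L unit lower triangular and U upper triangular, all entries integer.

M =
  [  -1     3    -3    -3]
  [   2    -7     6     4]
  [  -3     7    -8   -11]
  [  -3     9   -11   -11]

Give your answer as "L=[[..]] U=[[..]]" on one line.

  R1 -= -2·R0 → [0,-1,0,-2]
  R2 -= 3·R0 → [0,-2,1,-2]
  R3 -= 3·R0 → [0,0,-2,-2]
  R2 -= 2·R1 → [0,0,1,2]
  R3 -= 0·R1 → [0,0,-2,-2]
  R3 -= -2·R2 → [0,0,0,2]

L=[[1,0,0,0],[-2,1,0,0],[3,2,1,0],[3,0,-2,1]] U=[[-1,3,-3,-3],[0,-1,0,-2],[0,0,1,2],[0,0,0,2]]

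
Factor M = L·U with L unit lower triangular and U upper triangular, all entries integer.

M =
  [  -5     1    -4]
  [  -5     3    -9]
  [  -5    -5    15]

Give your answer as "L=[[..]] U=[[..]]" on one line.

  r1 -= 1·r0 → [0,2,-5]
  r2 -= 1·r0 → [0,-6,19]
  r2 -= -3·r1 → [0,0,4]

L=[[1,0,0],[1,1,0],[1,-3,1]] U=[[-5,1,-4],[0,2,-5],[0,0,4]]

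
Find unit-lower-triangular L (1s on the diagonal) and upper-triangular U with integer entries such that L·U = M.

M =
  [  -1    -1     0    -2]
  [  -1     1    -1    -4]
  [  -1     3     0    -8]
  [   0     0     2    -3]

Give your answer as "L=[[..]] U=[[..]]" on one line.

L=[[1,0,0,0],[1,1,0,0],[1,2,1,0],[0,0,1,1]] U=[[-1,-1,0,-2],[0,2,-1,-2],[0,0,2,-2],[0,0,0,-1]]

  r1 -= 1·r0 → [0,2,-1,-2]
  r2 -= 1·r0 → [0,4,0,-6]
  r3 -= 0·r0 → [0,0,2,-3]
  r2 -= 2·r1 → [0,0,2,-2]
  r3 -= 0·r1 → [0,0,2,-3]
  r3 -= 1·r2 → [0,0,0,-1]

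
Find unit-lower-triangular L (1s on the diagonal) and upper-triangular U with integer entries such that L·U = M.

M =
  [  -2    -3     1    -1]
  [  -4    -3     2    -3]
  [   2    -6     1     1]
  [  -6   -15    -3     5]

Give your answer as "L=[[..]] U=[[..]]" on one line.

  row1 -= 2·row0 → [0,3,0,-1]
  row2 -= -1·row0 → [0,-9,2,0]
  row3 -= 3·row0 → [0,-6,-6,8]
  row2 -= -3·row1 → [0,0,2,-3]
  row3 -= -2·row1 → [0,0,-6,6]
  row3 -= -3·row2 → [0,0,0,-3]

L=[[1,0,0,0],[2,1,0,0],[-1,-3,1,0],[3,-2,-3,1]] U=[[-2,-3,1,-1],[0,3,0,-1],[0,0,2,-3],[0,0,0,-3]]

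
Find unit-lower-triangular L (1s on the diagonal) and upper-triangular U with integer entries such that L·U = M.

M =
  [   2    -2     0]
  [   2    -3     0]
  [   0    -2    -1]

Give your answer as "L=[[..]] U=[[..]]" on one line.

L=[[1,0,0],[1,1,0],[0,2,1]] U=[[2,-2,0],[0,-1,0],[0,0,-1]]

  R1 -= 1·R0 → [0,-1,0]
  R2 -= 0·R0 → [0,-2,-1]
  R2 -= 2·R1 → [0,0,-1]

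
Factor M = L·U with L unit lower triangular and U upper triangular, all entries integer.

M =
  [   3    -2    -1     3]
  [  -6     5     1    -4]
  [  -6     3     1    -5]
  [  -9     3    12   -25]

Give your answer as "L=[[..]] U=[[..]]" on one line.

  R1 -= -2·R0 → [0,1,-1,2]
  R2 -= -2·R0 → [0,-1,-1,1]
  R3 -= -3·R0 → [0,-3,9,-16]
  R2 -= -1·R1 → [0,0,-2,3]
  R3 -= -3·R1 → [0,0,6,-10]
  R3 -= -3·R2 → [0,0,0,-1]

L=[[1,0,0,0],[-2,1,0,0],[-2,-1,1,0],[-3,-3,-3,1]] U=[[3,-2,-1,3],[0,1,-1,2],[0,0,-2,3],[0,0,0,-1]]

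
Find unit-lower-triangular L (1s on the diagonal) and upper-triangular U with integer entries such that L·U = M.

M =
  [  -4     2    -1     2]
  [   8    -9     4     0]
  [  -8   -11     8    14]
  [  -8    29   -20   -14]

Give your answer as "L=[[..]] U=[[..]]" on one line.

  r1 -= -2·r0 → [0,-5,2,4]
  r2 -= 2·r0 → [0,-15,10,10]
  r3 -= 2·r0 → [0,25,-18,-18]
  r2 -= 3·r1 → [0,0,4,-2]
  r3 -= -5·r1 → [0,0,-8,2]
  r3 -= -2·r2 → [0,0,0,-2]

L=[[1,0,0,0],[-2,1,0,0],[2,3,1,0],[2,-5,-2,1]] U=[[-4,2,-1,2],[0,-5,2,4],[0,0,4,-2],[0,0,0,-2]]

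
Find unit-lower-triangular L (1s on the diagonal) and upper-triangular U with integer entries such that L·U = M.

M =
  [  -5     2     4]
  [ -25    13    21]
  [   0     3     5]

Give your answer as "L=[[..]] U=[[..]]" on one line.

  R1 -= 5·R0 → [0,3,1]
  R2 -= 0·R0 → [0,3,5]
  R2 -= 1·R1 → [0,0,4]

L=[[1,0,0],[5,1,0],[0,1,1]] U=[[-5,2,4],[0,3,1],[0,0,4]]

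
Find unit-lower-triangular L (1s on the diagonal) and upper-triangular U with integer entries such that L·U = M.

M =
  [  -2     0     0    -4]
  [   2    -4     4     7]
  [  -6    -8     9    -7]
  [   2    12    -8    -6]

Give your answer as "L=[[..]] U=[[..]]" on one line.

L=[[1,0,0,0],[-1,1,0,0],[3,2,1,0],[-1,-3,4,1]] U=[[-2,0,0,-4],[0,-4,4,3],[0,0,1,-1],[0,0,0,3]]

  R1 -= -1·R0 → [0,-4,4,3]
  R2 -= 3·R0 → [0,-8,9,5]
  R3 -= -1·R0 → [0,12,-8,-10]
  R2 -= 2·R1 → [0,0,1,-1]
  R3 -= -3·R1 → [0,0,4,-1]
  R3 -= 4·R2 → [0,0,0,3]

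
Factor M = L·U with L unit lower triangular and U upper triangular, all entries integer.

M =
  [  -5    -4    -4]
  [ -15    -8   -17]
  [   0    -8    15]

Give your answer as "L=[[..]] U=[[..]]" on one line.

L=[[1,0,0],[3,1,0],[0,-2,1]] U=[[-5,-4,-4],[0,4,-5],[0,0,5]]

  r1 -= 3·r0 → [0,4,-5]
  r2 -= 0·r0 → [0,-8,15]
  r2 -= -2·r1 → [0,0,5]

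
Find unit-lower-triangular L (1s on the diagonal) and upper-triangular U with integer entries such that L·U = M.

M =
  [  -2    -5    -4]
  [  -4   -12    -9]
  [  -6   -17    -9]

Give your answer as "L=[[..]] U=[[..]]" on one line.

L=[[1,0,0],[2,1,0],[3,1,1]] U=[[-2,-5,-4],[0,-2,-1],[0,0,4]]

  row1 -= 2·row0 → [0,-2,-1]
  row2 -= 3·row0 → [0,-2,3]
  row2 -= 1·row1 → [0,0,4]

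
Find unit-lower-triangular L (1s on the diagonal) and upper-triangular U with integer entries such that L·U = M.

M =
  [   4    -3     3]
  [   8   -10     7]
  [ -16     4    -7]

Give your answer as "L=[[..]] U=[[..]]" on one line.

L=[[1,0,0],[2,1,0],[-4,2,1]] U=[[4,-3,3],[0,-4,1],[0,0,3]]

  r1 -= 2·r0 → [0,-4,1]
  r2 -= -4·r0 → [0,-8,5]
  r2 -= 2·r1 → [0,0,3]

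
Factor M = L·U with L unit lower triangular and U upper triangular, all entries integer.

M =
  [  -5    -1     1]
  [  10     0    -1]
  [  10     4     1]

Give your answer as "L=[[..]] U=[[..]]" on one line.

L=[[1,0,0],[-2,1,0],[-2,-1,1]] U=[[-5,-1,1],[0,-2,1],[0,0,4]]

  R1 -= -2·R0 → [0,-2,1]
  R2 -= -2·R0 → [0,2,3]
  R2 -= -1·R1 → [0,0,4]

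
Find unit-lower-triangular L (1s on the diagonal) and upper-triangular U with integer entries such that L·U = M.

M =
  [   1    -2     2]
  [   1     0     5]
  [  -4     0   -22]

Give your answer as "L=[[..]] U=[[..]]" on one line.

L=[[1,0,0],[1,1,0],[-4,-4,1]] U=[[1,-2,2],[0,2,3],[0,0,-2]]

  row1 -= 1·row0 → [0,2,3]
  row2 -= -4·row0 → [0,-8,-14]
  row2 -= -4·row1 → [0,0,-2]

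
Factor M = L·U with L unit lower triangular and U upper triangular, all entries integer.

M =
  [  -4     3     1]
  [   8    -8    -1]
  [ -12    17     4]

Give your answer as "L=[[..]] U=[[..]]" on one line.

L=[[1,0,0],[-2,1,0],[3,-4,1]] U=[[-4,3,1],[0,-2,1],[0,0,5]]

  R1 -= -2·R0 → [0,-2,1]
  R2 -= 3·R0 → [0,8,1]
  R2 -= -4·R1 → [0,0,5]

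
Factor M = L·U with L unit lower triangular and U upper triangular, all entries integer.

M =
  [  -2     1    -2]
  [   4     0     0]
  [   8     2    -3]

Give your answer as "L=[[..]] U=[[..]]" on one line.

  row1 -= -2·row0 → [0,2,-4]
  row2 -= -4·row0 → [0,6,-11]
  row2 -= 3·row1 → [0,0,1]

L=[[1,0,0],[-2,1,0],[-4,3,1]] U=[[-2,1,-2],[0,2,-4],[0,0,1]]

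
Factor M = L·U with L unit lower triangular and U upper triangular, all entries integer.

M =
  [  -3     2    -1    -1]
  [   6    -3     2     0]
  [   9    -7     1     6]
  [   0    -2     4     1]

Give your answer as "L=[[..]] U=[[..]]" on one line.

  R1 -= -2·R0 → [0,1,0,-2]
  R2 -= -3·R0 → [0,-1,-2,3]
  R3 -= 0·R0 → [0,-2,4,1]
  R2 -= -1·R1 → [0,0,-2,1]
  R3 -= -2·R1 → [0,0,4,-3]
  R3 -= -2·R2 → [0,0,0,-1]

L=[[1,0,0,0],[-2,1,0,0],[-3,-1,1,0],[0,-2,-2,1]] U=[[-3,2,-1,-1],[0,1,0,-2],[0,0,-2,1],[0,0,0,-1]]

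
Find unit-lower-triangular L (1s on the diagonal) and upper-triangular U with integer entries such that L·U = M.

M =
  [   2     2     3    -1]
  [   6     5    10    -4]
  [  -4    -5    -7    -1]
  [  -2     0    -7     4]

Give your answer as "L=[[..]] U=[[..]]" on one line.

L=[[1,0,0,0],[3,1,0,0],[-2,1,1,0],[-1,-2,1,1]] U=[[2,2,3,-1],[0,-1,1,-1],[0,0,-2,-2],[0,0,0,3]]

  row1 -= 3·row0 → [0,-1,1,-1]
  row2 -= -2·row0 → [0,-1,-1,-3]
  row3 -= -1·row0 → [0,2,-4,3]
  row2 -= 1·row1 → [0,0,-2,-2]
  row3 -= -2·row1 → [0,0,-2,1]
  row3 -= 1·row2 → [0,0,0,3]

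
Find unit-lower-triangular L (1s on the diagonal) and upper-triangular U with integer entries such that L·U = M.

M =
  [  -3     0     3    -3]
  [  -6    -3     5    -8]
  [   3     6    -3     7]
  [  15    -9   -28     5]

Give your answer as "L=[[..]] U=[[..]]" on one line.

  r1 -= 2·r0 → [0,-3,-1,-2]
  r2 -= -1·r0 → [0,6,0,4]
  r3 -= -5·r0 → [0,-9,-13,-10]
  r2 -= -2·r1 → [0,0,-2,0]
  r3 -= 3·r1 → [0,0,-10,-4]
  r3 -= 5·r2 → [0,0,0,-4]

L=[[1,0,0,0],[2,1,0,0],[-1,-2,1,0],[-5,3,5,1]] U=[[-3,0,3,-3],[0,-3,-1,-2],[0,0,-2,0],[0,0,0,-4]]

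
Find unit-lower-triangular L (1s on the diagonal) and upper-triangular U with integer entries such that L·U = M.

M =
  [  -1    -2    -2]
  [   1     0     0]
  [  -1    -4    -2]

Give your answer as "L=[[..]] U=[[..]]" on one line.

L=[[1,0,0],[-1,1,0],[1,1,1]] U=[[-1,-2,-2],[0,-2,-2],[0,0,2]]

  R1 -= -1·R0 → [0,-2,-2]
  R2 -= 1·R0 → [0,-2,0]
  R2 -= 1·R1 → [0,0,2]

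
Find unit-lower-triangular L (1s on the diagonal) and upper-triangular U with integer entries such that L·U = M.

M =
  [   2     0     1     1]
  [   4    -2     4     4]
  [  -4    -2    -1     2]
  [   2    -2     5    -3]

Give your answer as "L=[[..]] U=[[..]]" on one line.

  row1 -= 2·row0 → [0,-2,2,2]
  row2 -= -2·row0 → [0,-2,1,4]
  row3 -= 1·row0 → [0,-2,4,-4]
  row2 -= 1·row1 → [0,0,-1,2]
  row3 -= 1·row1 → [0,0,2,-6]
  row3 -= -2·row2 → [0,0,0,-2]

L=[[1,0,0,0],[2,1,0,0],[-2,1,1,0],[1,1,-2,1]] U=[[2,0,1,1],[0,-2,2,2],[0,0,-1,2],[0,0,0,-2]]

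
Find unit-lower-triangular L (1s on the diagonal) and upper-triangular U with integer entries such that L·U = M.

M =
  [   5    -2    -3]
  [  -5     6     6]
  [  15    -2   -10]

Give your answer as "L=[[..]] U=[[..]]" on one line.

  r1 -= -1·r0 → [0,4,3]
  r2 -= 3·r0 → [0,4,-1]
  r2 -= 1·r1 → [0,0,-4]

L=[[1,0,0],[-1,1,0],[3,1,1]] U=[[5,-2,-3],[0,4,3],[0,0,-4]]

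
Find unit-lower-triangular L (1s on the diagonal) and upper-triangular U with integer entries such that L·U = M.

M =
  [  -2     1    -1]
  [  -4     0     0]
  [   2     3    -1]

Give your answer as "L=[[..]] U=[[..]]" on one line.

L=[[1,0,0],[2,1,0],[-1,-2,1]] U=[[-2,1,-1],[0,-2,2],[0,0,2]]

  R1 -= 2·R0 → [0,-2,2]
  R2 -= -1·R0 → [0,4,-2]
  R2 -= -2·R1 → [0,0,2]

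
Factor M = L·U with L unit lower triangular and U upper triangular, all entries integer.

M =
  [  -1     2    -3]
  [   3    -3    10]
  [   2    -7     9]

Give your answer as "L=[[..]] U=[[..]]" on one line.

L=[[1,0,0],[-3,1,0],[-2,-1,1]] U=[[-1,2,-3],[0,3,1],[0,0,4]]

  r1 -= -3·r0 → [0,3,1]
  r2 -= -2·r0 → [0,-3,3]
  r2 -= -1·r1 → [0,0,4]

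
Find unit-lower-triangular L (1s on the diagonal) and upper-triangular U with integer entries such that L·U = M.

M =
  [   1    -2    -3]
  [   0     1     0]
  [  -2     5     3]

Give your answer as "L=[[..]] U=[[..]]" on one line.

L=[[1,0,0],[0,1,0],[-2,1,1]] U=[[1,-2,-3],[0,1,0],[0,0,-3]]

  row1 -= 0·row0 → [0,1,0]
  row2 -= -2·row0 → [0,1,-3]
  row2 -= 1·row1 → [0,0,-3]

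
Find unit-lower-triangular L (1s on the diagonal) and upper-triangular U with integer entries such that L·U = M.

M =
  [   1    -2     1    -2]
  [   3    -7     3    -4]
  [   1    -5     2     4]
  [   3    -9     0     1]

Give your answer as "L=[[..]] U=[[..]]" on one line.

L=[[1,0,0,0],[3,1,0,0],[1,3,1,0],[3,3,-3,1]] U=[[1,-2,1,-2],[0,-1,0,2],[0,0,1,0],[0,0,0,1]]

  r1 -= 3·r0 → [0,-1,0,2]
  r2 -= 1·r0 → [0,-3,1,6]
  r3 -= 3·r0 → [0,-3,-3,7]
  r2 -= 3·r1 → [0,0,1,0]
  r3 -= 3·r1 → [0,0,-3,1]
  r3 -= -3·r2 → [0,0,0,1]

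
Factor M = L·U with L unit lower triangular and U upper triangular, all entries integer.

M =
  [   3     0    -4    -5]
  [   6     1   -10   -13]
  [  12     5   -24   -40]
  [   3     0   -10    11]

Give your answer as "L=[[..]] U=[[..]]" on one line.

  r1 -= 2·r0 → [0,1,-2,-3]
  r2 -= 4·r0 → [0,5,-8,-20]
  r3 -= 1·r0 → [0,0,-6,16]
  r2 -= 5·r1 → [0,0,2,-5]
  r3 -= 0·r1 → [0,0,-6,16]
  r3 -= -3·r2 → [0,0,0,1]

L=[[1,0,0,0],[2,1,0,0],[4,5,1,0],[1,0,-3,1]] U=[[3,0,-4,-5],[0,1,-2,-3],[0,0,2,-5],[0,0,0,1]]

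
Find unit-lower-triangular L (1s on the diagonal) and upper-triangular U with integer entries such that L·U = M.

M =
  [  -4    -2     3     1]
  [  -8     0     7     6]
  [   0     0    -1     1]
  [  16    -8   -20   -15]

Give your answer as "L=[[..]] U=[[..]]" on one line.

  r1 -= 2·r0 → [0,4,1,4]
  r2 -= 0·r0 → [0,0,-1,1]
  r3 -= -4·r0 → [0,-16,-8,-11]
  r2 -= 0·r1 → [0,0,-1,1]
  r3 -= -4·r1 → [0,0,-4,5]
  r3 -= 4·r2 → [0,0,0,1]

L=[[1,0,0,0],[2,1,0,0],[0,0,1,0],[-4,-4,4,1]] U=[[-4,-2,3,1],[0,4,1,4],[0,0,-1,1],[0,0,0,1]]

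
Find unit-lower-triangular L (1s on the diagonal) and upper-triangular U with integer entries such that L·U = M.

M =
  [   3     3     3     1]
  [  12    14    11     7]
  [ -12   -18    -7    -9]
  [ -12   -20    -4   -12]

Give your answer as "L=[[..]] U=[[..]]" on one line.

L=[[1,0,0,0],[4,1,0,0],[-4,-3,1,0],[-4,-4,2,1]] U=[[3,3,3,1],[0,2,-1,3],[0,0,2,4],[0,0,0,-4]]

  r1 -= 4·r0 → [0,2,-1,3]
  r2 -= -4·r0 → [0,-6,5,-5]
  r3 -= -4·r0 → [0,-8,8,-8]
  r2 -= -3·r1 → [0,0,2,4]
  r3 -= -4·r1 → [0,0,4,4]
  r3 -= 2·r2 → [0,0,0,-4]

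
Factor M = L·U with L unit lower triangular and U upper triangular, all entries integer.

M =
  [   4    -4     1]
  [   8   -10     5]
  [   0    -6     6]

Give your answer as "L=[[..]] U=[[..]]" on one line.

L=[[1,0,0],[2,1,0],[0,3,1]] U=[[4,-4,1],[0,-2,3],[0,0,-3]]

  R1 -= 2·R0 → [0,-2,3]
  R2 -= 0·R0 → [0,-6,6]
  R2 -= 3·R1 → [0,0,-3]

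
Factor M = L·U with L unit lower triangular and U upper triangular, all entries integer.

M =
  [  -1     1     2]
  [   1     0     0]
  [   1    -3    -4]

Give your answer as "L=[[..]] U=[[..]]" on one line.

  R1 -= -1·R0 → [0,1,2]
  R2 -= -1·R0 → [0,-2,-2]
  R2 -= -2·R1 → [0,0,2]

L=[[1,0,0],[-1,1,0],[-1,-2,1]] U=[[-1,1,2],[0,1,2],[0,0,2]]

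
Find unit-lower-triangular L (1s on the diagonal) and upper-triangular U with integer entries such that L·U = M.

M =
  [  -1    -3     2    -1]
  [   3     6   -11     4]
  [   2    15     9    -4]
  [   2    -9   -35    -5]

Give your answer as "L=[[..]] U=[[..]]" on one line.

L=[[1,0,0,0],[-3,1,0,0],[-2,-3,1,0],[-2,5,3,1]] U=[[-1,-3,2,-1],[0,-3,-5,1],[0,0,-2,-3],[0,0,0,-3]]

  R1 -= -3·R0 → [0,-3,-5,1]
  R2 -= -2·R0 → [0,9,13,-6]
  R3 -= -2·R0 → [0,-15,-31,-7]
  R2 -= -3·R1 → [0,0,-2,-3]
  R3 -= 5·R1 → [0,0,-6,-12]
  R3 -= 3·R2 → [0,0,0,-3]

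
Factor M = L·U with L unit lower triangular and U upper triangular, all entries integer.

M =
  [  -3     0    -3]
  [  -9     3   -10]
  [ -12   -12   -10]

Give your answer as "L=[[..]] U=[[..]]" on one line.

  R1 -= 3·R0 → [0,3,-1]
  R2 -= 4·R0 → [0,-12,2]
  R2 -= -4·R1 → [0,0,-2]

L=[[1,0,0],[3,1,0],[4,-4,1]] U=[[-3,0,-3],[0,3,-1],[0,0,-2]]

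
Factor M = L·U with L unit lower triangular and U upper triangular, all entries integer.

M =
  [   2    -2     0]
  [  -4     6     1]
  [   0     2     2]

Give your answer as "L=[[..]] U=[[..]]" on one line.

  row1 -= -2·row0 → [0,2,1]
  row2 -= 0·row0 → [0,2,2]
  row2 -= 1·row1 → [0,0,1]

L=[[1,0,0],[-2,1,0],[0,1,1]] U=[[2,-2,0],[0,2,1],[0,0,1]]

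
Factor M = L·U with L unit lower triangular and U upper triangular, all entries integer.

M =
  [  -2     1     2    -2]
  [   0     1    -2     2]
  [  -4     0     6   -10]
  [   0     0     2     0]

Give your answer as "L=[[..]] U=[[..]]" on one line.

L=[[1,0,0,0],[0,1,0,0],[2,-2,1,0],[0,0,-1,1]] U=[[-2,1,2,-2],[0,1,-2,2],[0,0,-2,-2],[0,0,0,-2]]

  R1 -= 0·R0 → [0,1,-2,2]
  R2 -= 2·R0 → [0,-2,2,-6]
  R3 -= 0·R0 → [0,0,2,0]
  R2 -= -2·R1 → [0,0,-2,-2]
  R3 -= 0·R1 → [0,0,2,0]
  R3 -= -1·R2 → [0,0,0,-2]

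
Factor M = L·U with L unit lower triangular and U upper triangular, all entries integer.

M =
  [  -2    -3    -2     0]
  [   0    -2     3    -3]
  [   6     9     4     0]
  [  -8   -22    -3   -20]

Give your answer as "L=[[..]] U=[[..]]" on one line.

  row1 -= 0·row0 → [0,-2,3,-3]
  row2 -= -3·row0 → [0,0,-2,0]
  row3 -= 4·row0 → [0,-10,5,-20]
  row2 -= 0·row1 → [0,0,-2,0]
  row3 -= 5·row1 → [0,0,-10,-5]
  row3 -= 5·row2 → [0,0,0,-5]

L=[[1,0,0,0],[0,1,0,0],[-3,0,1,0],[4,5,5,1]] U=[[-2,-3,-2,0],[0,-2,3,-3],[0,0,-2,0],[0,0,0,-5]]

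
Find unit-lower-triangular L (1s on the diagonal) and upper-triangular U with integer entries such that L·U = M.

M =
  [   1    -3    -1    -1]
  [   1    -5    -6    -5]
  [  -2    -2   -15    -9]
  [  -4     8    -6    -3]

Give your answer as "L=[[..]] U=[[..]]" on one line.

  r1 -= 1·r0 → [0,-2,-5,-4]
  r2 -= -2·r0 → [0,-8,-17,-11]
  r3 -= -4·r0 → [0,-4,-10,-7]
  r2 -= 4·r1 → [0,0,3,5]
  r3 -= 2·r1 → [0,0,0,1]
  r3 -= 0·r2 → [0,0,0,1]

L=[[1,0,0,0],[1,1,0,0],[-2,4,1,0],[-4,2,0,1]] U=[[1,-3,-1,-1],[0,-2,-5,-4],[0,0,3,5],[0,0,0,1]]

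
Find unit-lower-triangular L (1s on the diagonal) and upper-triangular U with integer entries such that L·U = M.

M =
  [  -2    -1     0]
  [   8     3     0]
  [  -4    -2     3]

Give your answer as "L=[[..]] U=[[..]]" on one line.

  R1 -= -4·R0 → [0,-1,0]
  R2 -= 2·R0 → [0,0,3]
  R2 -= 0·R1 → [0,0,3]

L=[[1,0,0],[-4,1,0],[2,0,1]] U=[[-2,-1,0],[0,-1,0],[0,0,3]]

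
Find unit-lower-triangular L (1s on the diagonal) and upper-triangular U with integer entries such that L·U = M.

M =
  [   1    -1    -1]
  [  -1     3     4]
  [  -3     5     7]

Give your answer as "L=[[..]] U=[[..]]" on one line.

  R1 -= -1·R0 → [0,2,3]
  R2 -= -3·R0 → [0,2,4]
  R2 -= 1·R1 → [0,0,1]

L=[[1,0,0],[-1,1,0],[-3,1,1]] U=[[1,-1,-1],[0,2,3],[0,0,1]]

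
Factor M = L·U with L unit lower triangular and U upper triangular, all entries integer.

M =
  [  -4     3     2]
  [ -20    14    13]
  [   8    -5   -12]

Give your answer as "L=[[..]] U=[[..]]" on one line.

L=[[1,0,0],[5,1,0],[-2,-1,1]] U=[[-4,3,2],[0,-1,3],[0,0,-5]]

  R1 -= 5·R0 → [0,-1,3]
  R2 -= -2·R0 → [0,1,-8]
  R2 -= -1·R1 → [0,0,-5]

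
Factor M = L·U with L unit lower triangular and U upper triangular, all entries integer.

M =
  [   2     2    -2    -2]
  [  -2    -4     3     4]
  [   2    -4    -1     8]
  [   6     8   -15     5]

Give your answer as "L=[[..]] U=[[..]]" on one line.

  r1 -= -1·r0 → [0,-2,1,2]
  r2 -= 1·r0 → [0,-6,1,10]
  r3 -= 3·r0 → [0,2,-9,11]
  r2 -= 3·r1 → [0,0,-2,4]
  r3 -= -1·r1 → [0,0,-8,13]
  r3 -= 4·r2 → [0,0,0,-3]

L=[[1,0,0,0],[-1,1,0,0],[1,3,1,0],[3,-1,4,1]] U=[[2,2,-2,-2],[0,-2,1,2],[0,0,-2,4],[0,0,0,-3]]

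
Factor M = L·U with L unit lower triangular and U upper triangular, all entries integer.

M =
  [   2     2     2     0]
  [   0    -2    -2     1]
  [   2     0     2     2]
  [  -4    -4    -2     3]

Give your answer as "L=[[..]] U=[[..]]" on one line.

  r1 -= 0·r0 → [0,-2,-2,1]
  r2 -= 1·r0 → [0,-2,0,2]
  r3 -= -2·r0 → [0,0,2,3]
  r2 -= 1·r1 → [0,0,2,1]
  r3 -= 0·r1 → [0,0,2,3]
  r3 -= 1·r2 → [0,0,0,2]

L=[[1,0,0,0],[0,1,0,0],[1,1,1,0],[-2,0,1,1]] U=[[2,2,2,0],[0,-2,-2,1],[0,0,2,1],[0,0,0,2]]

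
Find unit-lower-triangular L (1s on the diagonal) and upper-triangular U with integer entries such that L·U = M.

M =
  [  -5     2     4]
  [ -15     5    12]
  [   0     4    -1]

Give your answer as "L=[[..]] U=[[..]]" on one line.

  r1 -= 3·r0 → [0,-1,0]
  r2 -= 0·r0 → [0,4,-1]
  r2 -= -4·r1 → [0,0,-1]

L=[[1,0,0],[3,1,0],[0,-4,1]] U=[[-5,2,4],[0,-1,0],[0,0,-1]]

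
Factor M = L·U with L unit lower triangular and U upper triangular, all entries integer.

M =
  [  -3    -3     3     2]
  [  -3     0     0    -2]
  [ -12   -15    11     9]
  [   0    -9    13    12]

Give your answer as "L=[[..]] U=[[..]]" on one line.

  row1 -= 1·row0 → [0,3,-3,-4]
  row2 -= 4·row0 → [0,-3,-1,1]
  row3 -= 0·row0 → [0,-9,13,12]
  row2 -= -1·row1 → [0,0,-4,-3]
  row3 -= -3·row1 → [0,0,4,0]
  row3 -= -1·row2 → [0,0,0,-3]

L=[[1,0,0,0],[1,1,0,0],[4,-1,1,0],[0,-3,-1,1]] U=[[-3,-3,3,2],[0,3,-3,-4],[0,0,-4,-3],[0,0,0,-3]]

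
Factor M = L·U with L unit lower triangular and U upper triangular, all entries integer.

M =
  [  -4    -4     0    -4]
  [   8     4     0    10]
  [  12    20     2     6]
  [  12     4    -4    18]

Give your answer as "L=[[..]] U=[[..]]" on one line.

L=[[1,0,0,0],[-2,1,0,0],[-3,-2,1,0],[-3,2,-2,1]] U=[[-4,-4,0,-4],[0,-4,0,2],[0,0,2,-2],[0,0,0,-2]]

  row1 -= -2·row0 → [0,-4,0,2]
  row2 -= -3·row0 → [0,8,2,-6]
  row3 -= -3·row0 → [0,-8,-4,6]
  row2 -= -2·row1 → [0,0,2,-2]
  row3 -= 2·row1 → [0,0,-4,2]
  row3 -= -2·row2 → [0,0,0,-2]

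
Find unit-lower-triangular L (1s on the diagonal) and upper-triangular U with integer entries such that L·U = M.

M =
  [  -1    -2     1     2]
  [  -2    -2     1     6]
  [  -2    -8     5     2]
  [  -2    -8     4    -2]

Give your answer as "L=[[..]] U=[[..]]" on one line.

  row1 -= 2·row0 → [0,2,-1,2]
  row2 -= 2·row0 → [0,-4,3,-2]
  row3 -= 2·row0 → [0,-4,2,-6]
  row2 -= -2·row1 → [0,0,1,2]
  row3 -= -2·row1 → [0,0,0,-2]
  row3 -= 0·row2 → [0,0,0,-2]

L=[[1,0,0,0],[2,1,0,0],[2,-2,1,0],[2,-2,0,1]] U=[[-1,-2,1,2],[0,2,-1,2],[0,0,1,2],[0,0,0,-2]]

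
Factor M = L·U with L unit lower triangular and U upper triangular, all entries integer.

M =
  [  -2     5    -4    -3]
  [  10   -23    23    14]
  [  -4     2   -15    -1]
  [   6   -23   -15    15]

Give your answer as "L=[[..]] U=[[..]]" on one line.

L=[[1,0,0,0],[-5,1,0,0],[2,-4,1,0],[-3,-4,-3,1]] U=[[-2,5,-4,-3],[0,2,3,-1],[0,0,5,1],[0,0,0,5]]

  R1 -= -5·R0 → [0,2,3,-1]
  R2 -= 2·R0 → [0,-8,-7,5]
  R3 -= -3·R0 → [0,-8,-27,6]
  R2 -= -4·R1 → [0,0,5,1]
  R3 -= -4·R1 → [0,0,-15,2]
  R3 -= -3·R2 → [0,0,0,5]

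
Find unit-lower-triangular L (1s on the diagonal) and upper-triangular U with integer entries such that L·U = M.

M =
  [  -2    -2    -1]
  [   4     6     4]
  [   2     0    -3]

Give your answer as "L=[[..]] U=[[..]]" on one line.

L=[[1,0,0],[-2,1,0],[-1,-1,1]] U=[[-2,-2,-1],[0,2,2],[0,0,-2]]

  row1 -= -2·row0 → [0,2,2]
  row2 -= -1·row0 → [0,-2,-4]
  row2 -= -1·row1 → [0,0,-2]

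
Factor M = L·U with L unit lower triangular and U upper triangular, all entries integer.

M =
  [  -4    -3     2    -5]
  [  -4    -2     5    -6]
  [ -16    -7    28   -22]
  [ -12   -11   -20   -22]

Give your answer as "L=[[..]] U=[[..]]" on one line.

  R1 -= 1·R0 → [0,1,3,-1]
  R2 -= 4·R0 → [0,5,20,-2]
  R3 -= 3·R0 → [0,-2,-26,-7]
  R2 -= 5·R1 → [0,0,5,3]
  R3 -= -2·R1 → [0,0,-20,-9]
  R3 -= -4·R2 → [0,0,0,3]

L=[[1,0,0,0],[1,1,0,0],[4,5,1,0],[3,-2,-4,1]] U=[[-4,-3,2,-5],[0,1,3,-1],[0,0,5,3],[0,0,0,3]]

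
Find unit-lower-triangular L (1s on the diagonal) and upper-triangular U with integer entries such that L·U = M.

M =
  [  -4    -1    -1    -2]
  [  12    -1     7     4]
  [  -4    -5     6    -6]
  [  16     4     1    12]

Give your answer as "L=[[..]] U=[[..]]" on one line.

L=[[1,0,0,0],[-3,1,0,0],[1,1,1,0],[-4,0,-1,1]] U=[[-4,-1,-1,-2],[0,-4,4,-2],[0,0,3,-2],[0,0,0,2]]

  R1 -= -3·R0 → [0,-4,4,-2]
  R2 -= 1·R0 → [0,-4,7,-4]
  R3 -= -4·R0 → [0,0,-3,4]
  R2 -= 1·R1 → [0,0,3,-2]
  R3 -= 0·R1 → [0,0,-3,4]
  R3 -= -1·R2 → [0,0,0,2]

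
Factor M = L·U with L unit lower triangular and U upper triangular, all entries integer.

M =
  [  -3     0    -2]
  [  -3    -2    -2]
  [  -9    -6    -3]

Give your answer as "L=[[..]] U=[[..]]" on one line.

L=[[1,0,0],[1,1,0],[3,3,1]] U=[[-3,0,-2],[0,-2,0],[0,0,3]]

  r1 -= 1·r0 → [0,-2,0]
  r2 -= 3·r0 → [0,-6,3]
  r2 -= 3·r1 → [0,0,3]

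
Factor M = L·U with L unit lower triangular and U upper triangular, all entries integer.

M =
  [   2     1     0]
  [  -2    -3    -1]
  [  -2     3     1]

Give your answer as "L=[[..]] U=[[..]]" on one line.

L=[[1,0,0],[-1,1,0],[-1,-2,1]] U=[[2,1,0],[0,-2,-1],[0,0,-1]]

  r1 -= -1·r0 → [0,-2,-1]
  r2 -= -1·r0 → [0,4,1]
  r2 -= -2·r1 → [0,0,-1]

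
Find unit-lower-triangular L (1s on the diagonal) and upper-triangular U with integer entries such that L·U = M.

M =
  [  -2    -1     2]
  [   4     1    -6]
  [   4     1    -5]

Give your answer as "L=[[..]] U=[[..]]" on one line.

L=[[1,0,0],[-2,1,0],[-2,1,1]] U=[[-2,-1,2],[0,-1,-2],[0,0,1]]

  R1 -= -2·R0 → [0,-1,-2]
  R2 -= -2·R0 → [0,-1,-1]
  R2 -= 1·R1 → [0,0,1]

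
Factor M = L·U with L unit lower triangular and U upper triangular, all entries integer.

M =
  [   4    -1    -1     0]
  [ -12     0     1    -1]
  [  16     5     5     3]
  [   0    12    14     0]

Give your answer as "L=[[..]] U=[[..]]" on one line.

L=[[1,0,0,0],[-3,1,0,0],[4,-3,1,0],[0,-4,2,1]] U=[[4,-1,-1,0],[0,-3,-2,-1],[0,0,3,0],[0,0,0,-4]]

  R1 -= -3·R0 → [0,-3,-2,-1]
  R2 -= 4·R0 → [0,9,9,3]
  R3 -= 0·R0 → [0,12,14,0]
  R2 -= -3·R1 → [0,0,3,0]
  R3 -= -4·R1 → [0,0,6,-4]
  R3 -= 2·R2 → [0,0,0,-4]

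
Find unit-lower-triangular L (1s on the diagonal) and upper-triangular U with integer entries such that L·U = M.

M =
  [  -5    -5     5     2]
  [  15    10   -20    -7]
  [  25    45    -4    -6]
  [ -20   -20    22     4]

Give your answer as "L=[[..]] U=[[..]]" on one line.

  r1 -= -3·r0 → [0,-5,-5,-1]
  r2 -= -5·r0 → [0,20,21,4]
  r3 -= 4·r0 → [0,0,2,-4]
  r2 -= -4·r1 → [0,0,1,0]
  r3 -= 0·r1 → [0,0,2,-4]
  r3 -= 2·r2 → [0,0,0,-4]

L=[[1,0,0,0],[-3,1,0,0],[-5,-4,1,0],[4,0,2,1]] U=[[-5,-5,5,2],[0,-5,-5,-1],[0,0,1,0],[0,0,0,-4]]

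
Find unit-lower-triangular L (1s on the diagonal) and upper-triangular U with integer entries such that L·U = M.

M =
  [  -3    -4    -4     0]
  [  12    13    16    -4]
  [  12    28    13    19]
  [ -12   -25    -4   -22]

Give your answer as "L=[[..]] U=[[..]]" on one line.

  row1 -= -4·row0 → [0,-3,0,-4]
  row2 -= -4·row0 → [0,12,-3,19]
  row3 -= 4·row0 → [0,-9,12,-22]
  row2 -= -4·row1 → [0,0,-3,3]
  row3 -= 3·row1 → [0,0,12,-10]
  row3 -= -4·row2 → [0,0,0,2]

L=[[1,0,0,0],[-4,1,0,0],[-4,-4,1,0],[4,3,-4,1]] U=[[-3,-4,-4,0],[0,-3,0,-4],[0,0,-3,3],[0,0,0,2]]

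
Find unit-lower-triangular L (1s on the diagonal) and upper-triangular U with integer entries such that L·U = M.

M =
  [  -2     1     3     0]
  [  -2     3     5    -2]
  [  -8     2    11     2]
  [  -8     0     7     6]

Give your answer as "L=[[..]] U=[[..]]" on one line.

  row1 -= 1·row0 → [0,2,2,-2]
  row2 -= 4·row0 → [0,-2,-1,2]
  row3 -= 4·row0 → [0,-4,-5,6]
  row2 -= -1·row1 → [0,0,1,0]
  row3 -= -2·row1 → [0,0,-1,2]
  row3 -= -1·row2 → [0,0,0,2]

L=[[1,0,0,0],[1,1,0,0],[4,-1,1,0],[4,-2,-1,1]] U=[[-2,1,3,0],[0,2,2,-2],[0,0,1,0],[0,0,0,2]]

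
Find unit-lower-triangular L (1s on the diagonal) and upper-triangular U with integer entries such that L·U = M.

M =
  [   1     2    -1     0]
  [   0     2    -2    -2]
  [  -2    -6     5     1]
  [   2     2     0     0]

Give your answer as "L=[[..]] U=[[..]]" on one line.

L=[[1,0,0,0],[0,1,0,0],[-2,-1,1,0],[2,-1,0,1]] U=[[1,2,-1,0],[0,2,-2,-2],[0,0,1,-1],[0,0,0,-2]]

  R1 -= 0·R0 → [0,2,-2,-2]
  R2 -= -2·R0 → [0,-2,3,1]
  R3 -= 2·R0 → [0,-2,2,0]
  R2 -= -1·R1 → [0,0,1,-1]
  R3 -= -1·R1 → [0,0,0,-2]
  R3 -= 0·R2 → [0,0,0,-2]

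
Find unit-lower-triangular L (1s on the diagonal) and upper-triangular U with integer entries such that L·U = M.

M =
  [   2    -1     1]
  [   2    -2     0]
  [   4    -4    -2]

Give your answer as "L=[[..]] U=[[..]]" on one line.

  R1 -= 1·R0 → [0,-1,-1]
  R2 -= 2·R0 → [0,-2,-4]
  R2 -= 2·R1 → [0,0,-2]

L=[[1,0,0],[1,1,0],[2,2,1]] U=[[2,-1,1],[0,-1,-1],[0,0,-2]]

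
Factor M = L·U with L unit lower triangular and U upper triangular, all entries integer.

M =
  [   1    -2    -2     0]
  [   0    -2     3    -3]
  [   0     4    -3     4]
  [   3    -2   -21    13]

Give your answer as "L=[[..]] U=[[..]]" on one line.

  r1 -= 0·r0 → [0,-2,3,-3]
  r2 -= 0·r0 → [0,4,-3,4]
  r3 -= 3·r0 → [0,4,-15,13]
  r2 -= -2·r1 → [0,0,3,-2]
  r3 -= -2·r1 → [0,0,-9,7]
  r3 -= -3·r2 → [0,0,0,1]

L=[[1,0,0,0],[0,1,0,0],[0,-2,1,0],[3,-2,-3,1]] U=[[1,-2,-2,0],[0,-2,3,-3],[0,0,3,-2],[0,0,0,1]]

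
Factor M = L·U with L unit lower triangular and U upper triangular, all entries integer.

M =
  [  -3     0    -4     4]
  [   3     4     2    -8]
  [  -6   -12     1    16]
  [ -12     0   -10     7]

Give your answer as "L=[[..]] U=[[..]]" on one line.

L=[[1,0,0,0],[-1,1,0,0],[2,-3,1,0],[4,0,2,1]] U=[[-3,0,-4,4],[0,4,-2,-4],[0,0,3,-4],[0,0,0,-1]]

  row1 -= -1·row0 → [0,4,-2,-4]
  row2 -= 2·row0 → [0,-12,9,8]
  row3 -= 4·row0 → [0,0,6,-9]
  row2 -= -3·row1 → [0,0,3,-4]
  row3 -= 0·row1 → [0,0,6,-9]
  row3 -= 2·row2 → [0,0,0,-1]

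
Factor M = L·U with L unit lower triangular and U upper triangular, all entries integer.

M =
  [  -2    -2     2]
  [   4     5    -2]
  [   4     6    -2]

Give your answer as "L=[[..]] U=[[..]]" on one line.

L=[[1,0,0],[-2,1,0],[-2,2,1]] U=[[-2,-2,2],[0,1,2],[0,0,-2]]

  R1 -= -2·R0 → [0,1,2]
  R2 -= -2·R0 → [0,2,2]
  R2 -= 2·R1 → [0,0,-2]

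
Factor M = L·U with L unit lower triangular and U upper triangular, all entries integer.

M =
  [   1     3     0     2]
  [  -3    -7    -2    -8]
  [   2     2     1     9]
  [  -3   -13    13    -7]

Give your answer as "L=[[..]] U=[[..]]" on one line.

L=[[1,0,0,0],[-3,1,0,0],[2,-2,1,0],[-3,-2,-3,1]] U=[[1,3,0,2],[0,2,-2,-2],[0,0,-3,1],[0,0,0,-2]]

  row1 -= -3·row0 → [0,2,-2,-2]
  row2 -= 2·row0 → [0,-4,1,5]
  row3 -= -3·row0 → [0,-4,13,-1]
  row2 -= -2·row1 → [0,0,-3,1]
  row3 -= -2·row1 → [0,0,9,-5]
  row3 -= -3·row2 → [0,0,0,-2]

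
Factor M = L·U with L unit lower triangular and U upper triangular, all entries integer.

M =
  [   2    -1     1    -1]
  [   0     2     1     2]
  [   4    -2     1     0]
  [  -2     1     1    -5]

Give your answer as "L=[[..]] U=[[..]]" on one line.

L=[[1,0,0,0],[0,1,0,0],[2,0,1,0],[-1,0,-2,1]] U=[[2,-1,1,-1],[0,2,1,2],[0,0,-1,2],[0,0,0,-2]]

  R1 -= 0·R0 → [0,2,1,2]
  R2 -= 2·R0 → [0,0,-1,2]
  R3 -= -1·R0 → [0,0,2,-6]
  R2 -= 0·R1 → [0,0,-1,2]
  R3 -= 0·R1 → [0,0,2,-6]
  R3 -= -2·R2 → [0,0,0,-2]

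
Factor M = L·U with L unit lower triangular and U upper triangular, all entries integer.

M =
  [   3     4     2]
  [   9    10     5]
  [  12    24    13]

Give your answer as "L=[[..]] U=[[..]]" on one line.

L=[[1,0,0],[3,1,0],[4,-4,1]] U=[[3,4,2],[0,-2,-1],[0,0,1]]

  r1 -= 3·r0 → [0,-2,-1]
  r2 -= 4·r0 → [0,8,5]
  r2 -= -4·r1 → [0,0,1]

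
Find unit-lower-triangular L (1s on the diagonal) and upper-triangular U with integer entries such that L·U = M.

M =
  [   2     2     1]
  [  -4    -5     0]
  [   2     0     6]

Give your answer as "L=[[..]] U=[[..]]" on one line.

L=[[1,0,0],[-2,1,0],[1,2,1]] U=[[2,2,1],[0,-1,2],[0,0,1]]

  row1 -= -2·row0 → [0,-1,2]
  row2 -= 1·row0 → [0,-2,5]
  row2 -= 2·row1 → [0,0,1]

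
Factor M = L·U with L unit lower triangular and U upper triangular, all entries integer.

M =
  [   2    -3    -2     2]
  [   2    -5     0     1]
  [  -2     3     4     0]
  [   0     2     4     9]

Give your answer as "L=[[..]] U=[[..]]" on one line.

  r1 -= 1·r0 → [0,-2,2,-1]
  r2 -= -1·r0 → [0,0,2,2]
  r3 -= 0·r0 → [0,2,4,9]
  r2 -= 0·r1 → [0,0,2,2]
  r3 -= -1·r1 → [0,0,6,8]
  r3 -= 3·r2 → [0,0,0,2]

L=[[1,0,0,0],[1,1,0,0],[-1,0,1,0],[0,-1,3,1]] U=[[2,-3,-2,2],[0,-2,2,-1],[0,0,2,2],[0,0,0,2]]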